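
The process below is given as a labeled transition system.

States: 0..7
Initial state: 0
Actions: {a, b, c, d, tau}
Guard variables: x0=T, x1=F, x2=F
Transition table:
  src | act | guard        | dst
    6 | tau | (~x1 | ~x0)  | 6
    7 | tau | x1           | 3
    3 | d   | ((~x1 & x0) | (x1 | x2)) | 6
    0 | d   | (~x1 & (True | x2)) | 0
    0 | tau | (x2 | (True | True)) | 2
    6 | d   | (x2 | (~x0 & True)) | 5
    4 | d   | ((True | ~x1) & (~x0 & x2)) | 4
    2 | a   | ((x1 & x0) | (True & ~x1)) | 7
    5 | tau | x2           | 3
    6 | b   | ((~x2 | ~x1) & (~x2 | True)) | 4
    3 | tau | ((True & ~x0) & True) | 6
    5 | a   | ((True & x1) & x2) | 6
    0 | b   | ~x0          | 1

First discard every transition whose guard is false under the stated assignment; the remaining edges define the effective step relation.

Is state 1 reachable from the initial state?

After dropping false guards: 6 live edges.
depth 0: {0}
depth 1: {2}  total {0,2}
depth 2: {7}  total {0,2,7}
R = {0,2,7}

Answer: UNREACHABLE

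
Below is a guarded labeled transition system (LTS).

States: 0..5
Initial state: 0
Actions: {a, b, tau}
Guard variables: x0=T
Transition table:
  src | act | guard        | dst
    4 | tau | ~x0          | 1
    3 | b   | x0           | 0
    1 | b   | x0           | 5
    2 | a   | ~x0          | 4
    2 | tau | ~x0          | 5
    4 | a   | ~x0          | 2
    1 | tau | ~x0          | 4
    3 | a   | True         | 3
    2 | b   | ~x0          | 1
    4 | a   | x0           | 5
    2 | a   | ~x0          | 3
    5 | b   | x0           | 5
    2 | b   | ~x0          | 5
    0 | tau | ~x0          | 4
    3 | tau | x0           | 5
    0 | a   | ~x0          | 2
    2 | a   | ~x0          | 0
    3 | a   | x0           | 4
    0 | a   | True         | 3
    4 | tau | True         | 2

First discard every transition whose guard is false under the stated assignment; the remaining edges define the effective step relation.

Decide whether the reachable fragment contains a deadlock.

R = {0,2,3,4,5}
  0: a→3  [1 out]
  2: ∅  [deadlock]
  3: a→3  a→4  b→0  tau→5  [4 out]
  4: a→5  tau→2  [2 out]
  5: b→5  [1 out]
witness 2: a·a·tau

Answer: DEADLOCK at state 2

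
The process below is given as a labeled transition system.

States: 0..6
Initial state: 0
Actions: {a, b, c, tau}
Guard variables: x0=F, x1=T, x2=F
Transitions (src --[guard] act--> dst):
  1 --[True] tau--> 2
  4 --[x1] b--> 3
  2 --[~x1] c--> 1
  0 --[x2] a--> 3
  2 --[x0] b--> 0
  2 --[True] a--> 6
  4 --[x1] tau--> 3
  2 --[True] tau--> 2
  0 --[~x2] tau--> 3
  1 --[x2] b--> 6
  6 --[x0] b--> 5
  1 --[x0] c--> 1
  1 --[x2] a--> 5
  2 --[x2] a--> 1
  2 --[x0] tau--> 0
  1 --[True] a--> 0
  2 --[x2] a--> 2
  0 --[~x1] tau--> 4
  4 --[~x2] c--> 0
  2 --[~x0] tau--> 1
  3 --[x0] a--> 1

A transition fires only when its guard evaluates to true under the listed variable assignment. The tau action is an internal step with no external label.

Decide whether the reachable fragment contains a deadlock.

Reachable = {0,3}
  0: tau→3  [1 exit(s)]
  3: ∅  [no exit]
witness 3: tau

Answer: DEADLOCK at state 3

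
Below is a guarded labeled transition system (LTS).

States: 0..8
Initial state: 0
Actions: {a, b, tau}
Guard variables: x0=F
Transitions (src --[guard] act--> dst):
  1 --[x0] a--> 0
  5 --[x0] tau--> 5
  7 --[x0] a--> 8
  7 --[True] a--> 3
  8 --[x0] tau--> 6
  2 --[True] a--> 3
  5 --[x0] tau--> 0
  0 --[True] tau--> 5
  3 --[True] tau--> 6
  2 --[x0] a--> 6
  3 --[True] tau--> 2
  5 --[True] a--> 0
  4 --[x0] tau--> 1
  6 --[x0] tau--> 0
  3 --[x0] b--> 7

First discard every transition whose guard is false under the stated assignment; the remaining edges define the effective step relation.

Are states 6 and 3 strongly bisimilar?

Bisimulation quotient by refinement:
  P[0] = {{0,1,2,3,4,5,6,7,8}}
  P[1] = {{0,3},{1,4,6,8},{2,5,7}}
  P[2] = {{0},{1,4,6,8},{2,5,7},{3}}
  P[3] = {{0},{1,4,6,8},{2,7},{3},{5}}
Fixed point at round 4; 5 class(es).
[6]={1,4,6,8}  [3]={3}

Answer: NOT BISIMILAR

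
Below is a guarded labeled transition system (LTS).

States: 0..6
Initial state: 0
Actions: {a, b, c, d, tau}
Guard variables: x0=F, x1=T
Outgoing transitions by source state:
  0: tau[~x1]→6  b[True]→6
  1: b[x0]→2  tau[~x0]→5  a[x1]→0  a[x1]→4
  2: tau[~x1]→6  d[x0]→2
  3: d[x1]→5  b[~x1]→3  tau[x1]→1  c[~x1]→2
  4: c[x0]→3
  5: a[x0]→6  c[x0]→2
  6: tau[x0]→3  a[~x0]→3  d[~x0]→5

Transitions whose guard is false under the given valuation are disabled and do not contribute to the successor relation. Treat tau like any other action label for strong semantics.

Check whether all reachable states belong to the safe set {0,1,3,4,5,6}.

Answer: INVARIANT HOLDS

Analysis:
Allowed set {0,1,3,4,5,6}
R = {0,1,3,4,5,6}
  0: safe
  1: safe
  3: safe
  4: safe
  5: safe
  6: safe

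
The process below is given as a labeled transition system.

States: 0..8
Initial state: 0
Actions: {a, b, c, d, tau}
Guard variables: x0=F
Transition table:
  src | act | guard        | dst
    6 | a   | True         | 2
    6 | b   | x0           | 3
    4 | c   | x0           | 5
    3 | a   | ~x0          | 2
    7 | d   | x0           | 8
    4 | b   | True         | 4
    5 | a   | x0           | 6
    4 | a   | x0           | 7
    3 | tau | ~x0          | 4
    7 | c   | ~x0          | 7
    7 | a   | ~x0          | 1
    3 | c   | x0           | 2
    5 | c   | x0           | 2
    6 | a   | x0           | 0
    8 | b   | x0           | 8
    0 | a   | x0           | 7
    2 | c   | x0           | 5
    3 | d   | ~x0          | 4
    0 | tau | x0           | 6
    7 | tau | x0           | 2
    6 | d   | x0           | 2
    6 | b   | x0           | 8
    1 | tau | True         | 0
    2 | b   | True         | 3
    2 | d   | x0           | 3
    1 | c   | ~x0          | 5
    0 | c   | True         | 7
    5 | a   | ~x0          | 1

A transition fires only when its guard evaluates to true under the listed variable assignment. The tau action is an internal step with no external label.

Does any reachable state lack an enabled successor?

Reach set: {0,1,5,7}
  0: c→7  [1 out]
  1: c→5  tau→0  [2 out]
  5: a→1  [1 out]
  7: a→1  c→7  [2 out]

Answer: DEADLOCK-FREE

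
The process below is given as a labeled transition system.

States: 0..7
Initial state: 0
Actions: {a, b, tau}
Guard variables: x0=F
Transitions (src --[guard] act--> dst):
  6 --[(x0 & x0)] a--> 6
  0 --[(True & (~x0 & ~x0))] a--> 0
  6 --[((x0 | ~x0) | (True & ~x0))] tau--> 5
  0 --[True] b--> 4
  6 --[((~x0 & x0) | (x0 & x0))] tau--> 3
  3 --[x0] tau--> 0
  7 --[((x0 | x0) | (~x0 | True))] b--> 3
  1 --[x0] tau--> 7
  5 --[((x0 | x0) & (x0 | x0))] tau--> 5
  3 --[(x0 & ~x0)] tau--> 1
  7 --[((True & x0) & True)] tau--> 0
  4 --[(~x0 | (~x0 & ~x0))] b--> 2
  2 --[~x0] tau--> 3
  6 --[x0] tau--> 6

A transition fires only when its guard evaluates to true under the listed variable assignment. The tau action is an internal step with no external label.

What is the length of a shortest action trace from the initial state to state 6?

Answer: UNREACHABLE

Analysis:
Breadth-first toward 6:
  L0 = {0}
  L1 = {4}
  L2 = {2}
  L3 = {3}
6 never appears.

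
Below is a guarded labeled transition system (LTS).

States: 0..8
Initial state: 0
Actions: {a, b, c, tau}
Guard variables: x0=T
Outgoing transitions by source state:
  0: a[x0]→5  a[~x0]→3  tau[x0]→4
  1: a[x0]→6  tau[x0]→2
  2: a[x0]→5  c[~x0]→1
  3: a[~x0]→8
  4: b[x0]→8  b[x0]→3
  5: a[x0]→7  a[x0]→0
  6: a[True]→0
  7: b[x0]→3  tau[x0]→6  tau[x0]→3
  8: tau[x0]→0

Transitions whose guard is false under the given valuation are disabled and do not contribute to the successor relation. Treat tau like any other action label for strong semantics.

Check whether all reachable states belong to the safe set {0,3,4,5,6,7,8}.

Safe = {0,3,4,5,6,7,8}
R = {0,3,4,5,6,7,8}
  0: safe
  3: safe
  4: safe
  5: safe
  6: safe
  7: safe
  8: safe

Answer: INVARIANT HOLDS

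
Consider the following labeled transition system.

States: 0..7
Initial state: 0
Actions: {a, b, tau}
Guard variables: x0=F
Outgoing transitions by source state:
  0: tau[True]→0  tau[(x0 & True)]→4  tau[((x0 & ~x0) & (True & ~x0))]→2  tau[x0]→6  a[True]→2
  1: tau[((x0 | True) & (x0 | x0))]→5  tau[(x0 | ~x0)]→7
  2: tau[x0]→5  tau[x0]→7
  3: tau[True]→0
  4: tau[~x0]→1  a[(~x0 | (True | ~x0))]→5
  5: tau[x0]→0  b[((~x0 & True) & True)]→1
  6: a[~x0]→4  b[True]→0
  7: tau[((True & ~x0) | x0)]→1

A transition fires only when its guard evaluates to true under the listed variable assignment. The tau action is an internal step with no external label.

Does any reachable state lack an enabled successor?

Answer: DEADLOCK at state 2

Working:
R = {0,2}
  0: a→2  tau→0  [2 exit(s)]
  2: ∅  [STUCK]
trace reaching 2: a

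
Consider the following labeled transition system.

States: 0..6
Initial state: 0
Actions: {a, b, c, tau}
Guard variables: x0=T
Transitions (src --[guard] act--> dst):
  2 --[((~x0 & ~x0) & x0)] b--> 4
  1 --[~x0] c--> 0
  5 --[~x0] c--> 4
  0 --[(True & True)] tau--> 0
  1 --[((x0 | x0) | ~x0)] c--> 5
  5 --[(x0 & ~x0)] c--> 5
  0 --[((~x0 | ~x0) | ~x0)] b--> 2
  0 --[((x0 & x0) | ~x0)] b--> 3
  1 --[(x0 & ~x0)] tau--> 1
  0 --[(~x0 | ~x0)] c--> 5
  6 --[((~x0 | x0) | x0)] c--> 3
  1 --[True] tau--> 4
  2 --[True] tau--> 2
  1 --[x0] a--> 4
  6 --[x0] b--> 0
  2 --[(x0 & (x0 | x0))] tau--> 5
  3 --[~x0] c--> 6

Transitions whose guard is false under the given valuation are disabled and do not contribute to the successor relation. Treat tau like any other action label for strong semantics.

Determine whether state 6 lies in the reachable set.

Guard filter leaves 9 enabled edge(s).
Layer 0: {0}
Layer 1: {3}  total {0,3}
R = {0,3}

Answer: UNREACHABLE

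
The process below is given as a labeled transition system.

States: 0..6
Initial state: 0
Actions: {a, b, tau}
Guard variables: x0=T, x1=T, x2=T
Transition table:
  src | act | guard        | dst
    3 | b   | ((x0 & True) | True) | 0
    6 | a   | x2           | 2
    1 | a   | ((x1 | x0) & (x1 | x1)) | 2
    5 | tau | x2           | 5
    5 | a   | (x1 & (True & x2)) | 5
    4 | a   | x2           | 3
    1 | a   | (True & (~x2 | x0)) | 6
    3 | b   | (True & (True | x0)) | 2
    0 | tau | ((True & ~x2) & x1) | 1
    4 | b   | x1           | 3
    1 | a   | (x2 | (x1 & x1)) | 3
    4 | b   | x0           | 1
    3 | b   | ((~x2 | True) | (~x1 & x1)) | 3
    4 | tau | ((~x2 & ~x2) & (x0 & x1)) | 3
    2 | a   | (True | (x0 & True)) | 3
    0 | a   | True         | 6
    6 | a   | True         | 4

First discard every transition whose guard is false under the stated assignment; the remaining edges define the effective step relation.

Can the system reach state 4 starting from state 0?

15 transition(s) survive guard evaluation.
depth 0: {0}
depth 1: {6}  now seen {0,6}
depth 2: {2,4}  now seen {0,2,4,6}
depth 3: {1,3}  now seen {0,1,2,3,4,6}
Reach set: {0,1,2,3,4,6}
witness 4: a·a

Answer: REACHABLE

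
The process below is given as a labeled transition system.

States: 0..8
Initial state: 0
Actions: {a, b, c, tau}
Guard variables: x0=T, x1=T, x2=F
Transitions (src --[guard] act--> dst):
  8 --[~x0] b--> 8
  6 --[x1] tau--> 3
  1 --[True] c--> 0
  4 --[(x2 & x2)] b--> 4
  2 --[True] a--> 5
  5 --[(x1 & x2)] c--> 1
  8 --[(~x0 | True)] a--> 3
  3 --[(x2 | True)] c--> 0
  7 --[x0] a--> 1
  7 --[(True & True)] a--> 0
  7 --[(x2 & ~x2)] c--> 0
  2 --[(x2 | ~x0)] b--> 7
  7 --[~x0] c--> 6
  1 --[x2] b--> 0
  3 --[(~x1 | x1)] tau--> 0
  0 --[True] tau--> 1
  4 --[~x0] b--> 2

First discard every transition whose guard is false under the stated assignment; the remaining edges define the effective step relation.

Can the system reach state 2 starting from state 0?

Answer: UNREACHABLE

Trace:
Guard filter leaves 9 enabled edge(s).
Layer 0: {0}
Layer 1: {1}  now seen {0,1}
R = {0,1}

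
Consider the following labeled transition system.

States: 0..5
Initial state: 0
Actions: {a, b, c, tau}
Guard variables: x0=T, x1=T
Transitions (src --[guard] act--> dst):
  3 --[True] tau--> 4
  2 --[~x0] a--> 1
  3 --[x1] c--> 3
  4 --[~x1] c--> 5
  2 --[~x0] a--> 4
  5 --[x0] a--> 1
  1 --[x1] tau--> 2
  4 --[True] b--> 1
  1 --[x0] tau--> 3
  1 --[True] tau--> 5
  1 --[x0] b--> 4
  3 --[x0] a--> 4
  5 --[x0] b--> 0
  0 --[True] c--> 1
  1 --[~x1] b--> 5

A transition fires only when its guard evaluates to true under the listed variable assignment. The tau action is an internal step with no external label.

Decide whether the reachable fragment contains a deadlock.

R = {0,1,2,3,4,5}
  0: c→1  [1 out]
  1: b→4  tau→2  tau→3  tau→5  [4 out]
  2: ∅  [STUCK]
  3: a→4  c→3  tau→4  [3 out]
  4: b→1  [1 out]
  5: a→1  b→0  [2 out]
trace reaching 2: c·tau

Answer: DEADLOCK at state 2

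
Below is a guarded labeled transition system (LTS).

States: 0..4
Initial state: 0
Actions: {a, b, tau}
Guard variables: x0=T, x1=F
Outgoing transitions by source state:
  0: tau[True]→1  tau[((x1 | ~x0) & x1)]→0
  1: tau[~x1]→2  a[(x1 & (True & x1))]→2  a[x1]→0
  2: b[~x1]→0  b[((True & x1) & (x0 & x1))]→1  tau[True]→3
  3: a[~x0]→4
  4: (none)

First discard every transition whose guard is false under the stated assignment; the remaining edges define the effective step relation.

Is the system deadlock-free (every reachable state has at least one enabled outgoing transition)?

Reachable = {0,1,2,3}
  0: tau→1  [1 out]
  1: tau→2  [1 out]
  2: b→0  tau→3  [2 out]
  3: ∅  [STUCK]
Path to 3: tau·tau·tau

Answer: DEADLOCK at state 3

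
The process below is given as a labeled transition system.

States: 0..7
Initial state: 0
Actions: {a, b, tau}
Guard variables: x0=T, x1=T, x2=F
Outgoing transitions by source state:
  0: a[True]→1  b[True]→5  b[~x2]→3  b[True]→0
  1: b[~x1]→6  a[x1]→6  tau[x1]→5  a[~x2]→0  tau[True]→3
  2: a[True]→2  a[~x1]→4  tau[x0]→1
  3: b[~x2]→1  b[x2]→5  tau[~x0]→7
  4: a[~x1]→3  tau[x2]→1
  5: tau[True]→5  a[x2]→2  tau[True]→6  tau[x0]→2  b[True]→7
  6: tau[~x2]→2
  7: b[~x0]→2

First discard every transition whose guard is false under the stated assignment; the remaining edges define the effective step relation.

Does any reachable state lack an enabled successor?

R = {0,1,2,3,5,6,7}
  0: a→1  b→0  b→3  b→5  [deg 4]
  1: a→0  a→6  tau→3  tau→5  [deg 4]
  2: a→2  tau→1  [deg 2]
  3: b→1  [deg 1]
  5: b→7  tau→2  tau→5  tau→6  [deg 4]
  6: tau→2  [deg 1]
  7: ∅  [deadlock]
trace reaching 7: b·b

Answer: DEADLOCK at state 7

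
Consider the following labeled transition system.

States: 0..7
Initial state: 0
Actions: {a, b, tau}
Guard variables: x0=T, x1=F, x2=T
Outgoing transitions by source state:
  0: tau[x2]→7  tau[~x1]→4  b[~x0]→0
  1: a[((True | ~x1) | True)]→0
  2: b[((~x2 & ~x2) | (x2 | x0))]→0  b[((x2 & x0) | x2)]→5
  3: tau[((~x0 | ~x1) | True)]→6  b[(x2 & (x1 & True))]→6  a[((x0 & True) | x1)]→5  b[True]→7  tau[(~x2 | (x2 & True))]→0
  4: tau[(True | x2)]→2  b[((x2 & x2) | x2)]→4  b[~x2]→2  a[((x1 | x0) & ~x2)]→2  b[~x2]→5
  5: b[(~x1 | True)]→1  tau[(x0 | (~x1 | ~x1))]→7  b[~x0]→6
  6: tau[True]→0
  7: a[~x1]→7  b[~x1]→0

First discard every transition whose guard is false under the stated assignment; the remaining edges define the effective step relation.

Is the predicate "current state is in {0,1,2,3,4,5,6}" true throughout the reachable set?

Answer: INVARIANT VIOLATED at state 7

Analysis:
Inv-set: {0,1,2,3,4,5,6}
R = {0,1,2,4,5,7}
  0: ✓
  1: ✓
  2: ✓
  4: ✓
  5: ✓
  7: outside
counterexample path to 7: tau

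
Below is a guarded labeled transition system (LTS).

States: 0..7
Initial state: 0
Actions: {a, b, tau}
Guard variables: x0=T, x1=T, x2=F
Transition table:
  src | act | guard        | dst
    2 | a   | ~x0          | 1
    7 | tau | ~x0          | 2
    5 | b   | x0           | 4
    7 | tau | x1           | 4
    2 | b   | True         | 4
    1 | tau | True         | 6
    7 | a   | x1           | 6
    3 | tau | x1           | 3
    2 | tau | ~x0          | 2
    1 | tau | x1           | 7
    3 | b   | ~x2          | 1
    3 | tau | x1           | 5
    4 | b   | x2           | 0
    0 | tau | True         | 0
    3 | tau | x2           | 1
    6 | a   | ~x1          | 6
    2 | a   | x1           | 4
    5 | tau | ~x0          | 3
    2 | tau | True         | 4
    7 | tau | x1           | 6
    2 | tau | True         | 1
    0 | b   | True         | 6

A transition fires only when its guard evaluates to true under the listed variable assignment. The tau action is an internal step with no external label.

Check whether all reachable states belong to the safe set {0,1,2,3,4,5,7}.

Answer: INVARIANT VIOLATED at state 6

Working:
Allowed set {0,1,2,3,4,5,7}
Reach set: {0,6}
  0: ✓
  6: ✗ unsafe
reach 6 via b — violates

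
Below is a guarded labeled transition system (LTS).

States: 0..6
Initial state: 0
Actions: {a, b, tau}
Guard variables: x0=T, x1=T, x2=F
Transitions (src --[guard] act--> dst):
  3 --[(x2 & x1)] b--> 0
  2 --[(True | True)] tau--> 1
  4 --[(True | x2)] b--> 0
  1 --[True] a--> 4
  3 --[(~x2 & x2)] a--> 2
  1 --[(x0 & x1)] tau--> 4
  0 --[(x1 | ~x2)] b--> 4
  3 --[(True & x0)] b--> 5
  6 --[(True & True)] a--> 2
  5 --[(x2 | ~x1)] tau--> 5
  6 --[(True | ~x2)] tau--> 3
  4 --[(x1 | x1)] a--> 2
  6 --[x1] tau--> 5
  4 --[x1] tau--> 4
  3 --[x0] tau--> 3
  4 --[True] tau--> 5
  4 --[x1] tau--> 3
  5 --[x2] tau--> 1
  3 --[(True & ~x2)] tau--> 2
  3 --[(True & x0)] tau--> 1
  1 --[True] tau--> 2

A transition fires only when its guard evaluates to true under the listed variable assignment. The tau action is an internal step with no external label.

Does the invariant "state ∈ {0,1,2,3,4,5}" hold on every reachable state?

Answer: INVARIANT HOLDS

Analysis:
Allowed set {0,1,2,3,4,5}
R = {0,1,2,3,4,5}
  0: ✓
  1: ✓
  2: ✓
  3: ✓
  4: ✓
  5: ✓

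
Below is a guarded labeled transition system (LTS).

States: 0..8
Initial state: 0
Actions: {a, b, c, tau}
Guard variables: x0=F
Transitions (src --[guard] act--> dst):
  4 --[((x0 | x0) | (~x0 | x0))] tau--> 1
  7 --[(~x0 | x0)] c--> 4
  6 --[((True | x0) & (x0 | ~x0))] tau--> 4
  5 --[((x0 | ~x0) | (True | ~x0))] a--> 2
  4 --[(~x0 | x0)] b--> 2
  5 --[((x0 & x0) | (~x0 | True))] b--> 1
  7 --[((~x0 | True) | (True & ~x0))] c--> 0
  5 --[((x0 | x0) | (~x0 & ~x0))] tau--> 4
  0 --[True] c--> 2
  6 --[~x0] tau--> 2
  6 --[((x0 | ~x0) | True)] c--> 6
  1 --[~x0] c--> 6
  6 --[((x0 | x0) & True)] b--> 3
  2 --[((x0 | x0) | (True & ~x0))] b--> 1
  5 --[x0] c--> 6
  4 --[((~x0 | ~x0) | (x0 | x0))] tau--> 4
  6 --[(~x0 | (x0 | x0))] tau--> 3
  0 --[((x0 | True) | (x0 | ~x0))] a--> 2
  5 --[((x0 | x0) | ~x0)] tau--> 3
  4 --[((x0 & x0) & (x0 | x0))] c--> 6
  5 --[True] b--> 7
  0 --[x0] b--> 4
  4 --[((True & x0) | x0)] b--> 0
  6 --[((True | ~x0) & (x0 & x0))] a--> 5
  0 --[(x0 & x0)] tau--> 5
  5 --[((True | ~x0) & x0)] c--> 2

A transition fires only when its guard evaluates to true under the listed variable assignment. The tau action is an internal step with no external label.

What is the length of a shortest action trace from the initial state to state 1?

BFS to 1:
  Layer 0: {0}
  Layer 1: {2}
  Layer 2: {1}
depth(1)=2, e.g. a·b

Answer: 2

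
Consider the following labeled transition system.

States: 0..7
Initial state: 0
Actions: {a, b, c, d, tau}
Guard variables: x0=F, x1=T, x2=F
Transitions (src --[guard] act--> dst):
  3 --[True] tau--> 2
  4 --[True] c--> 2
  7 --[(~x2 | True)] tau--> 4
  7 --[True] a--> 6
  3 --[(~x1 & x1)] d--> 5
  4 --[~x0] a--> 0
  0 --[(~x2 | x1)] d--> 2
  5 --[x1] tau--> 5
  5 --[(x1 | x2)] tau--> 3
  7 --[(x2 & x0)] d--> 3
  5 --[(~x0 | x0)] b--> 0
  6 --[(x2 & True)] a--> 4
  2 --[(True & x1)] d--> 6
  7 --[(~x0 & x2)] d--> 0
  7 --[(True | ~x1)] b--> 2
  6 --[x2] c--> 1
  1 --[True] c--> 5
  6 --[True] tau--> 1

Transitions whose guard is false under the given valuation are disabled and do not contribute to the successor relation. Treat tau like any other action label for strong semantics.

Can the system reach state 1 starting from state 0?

Guard filter leaves 13 enabled edge(s).
Layer 0: {0}
Layer 1: {2}  total {0,2}
Layer 2: {6}  total {0,2,6}
Layer 3: {1}  total {0,1,2,6}
Layer 4: {5}  total {0,1,2,5,6}
Layer 5: {3}  total {0,1,2,3,5,6}
R = {0,1,2,3,5,6}
witness 1: d·d·tau

Answer: REACHABLE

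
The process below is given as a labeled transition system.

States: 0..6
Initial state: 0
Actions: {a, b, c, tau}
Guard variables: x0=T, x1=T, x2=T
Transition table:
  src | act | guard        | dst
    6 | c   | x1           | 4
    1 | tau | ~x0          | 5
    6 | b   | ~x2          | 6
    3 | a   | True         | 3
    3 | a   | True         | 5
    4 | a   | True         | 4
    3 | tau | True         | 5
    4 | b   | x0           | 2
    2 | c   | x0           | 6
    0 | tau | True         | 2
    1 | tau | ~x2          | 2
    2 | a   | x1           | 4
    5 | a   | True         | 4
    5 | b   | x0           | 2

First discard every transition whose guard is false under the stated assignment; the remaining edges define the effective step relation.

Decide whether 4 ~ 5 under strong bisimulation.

Answer: BISIMILAR

Working:
Bisimulation quotient by refinement:
  π0 = {{0,1,2,3,4,5,6}}
  π1 = {{0},{1},{2},{3},{4,5},{6}}
stable after 2 split(s): 6 block(s)
class of 4: {4,5}; class of 5: {4,5}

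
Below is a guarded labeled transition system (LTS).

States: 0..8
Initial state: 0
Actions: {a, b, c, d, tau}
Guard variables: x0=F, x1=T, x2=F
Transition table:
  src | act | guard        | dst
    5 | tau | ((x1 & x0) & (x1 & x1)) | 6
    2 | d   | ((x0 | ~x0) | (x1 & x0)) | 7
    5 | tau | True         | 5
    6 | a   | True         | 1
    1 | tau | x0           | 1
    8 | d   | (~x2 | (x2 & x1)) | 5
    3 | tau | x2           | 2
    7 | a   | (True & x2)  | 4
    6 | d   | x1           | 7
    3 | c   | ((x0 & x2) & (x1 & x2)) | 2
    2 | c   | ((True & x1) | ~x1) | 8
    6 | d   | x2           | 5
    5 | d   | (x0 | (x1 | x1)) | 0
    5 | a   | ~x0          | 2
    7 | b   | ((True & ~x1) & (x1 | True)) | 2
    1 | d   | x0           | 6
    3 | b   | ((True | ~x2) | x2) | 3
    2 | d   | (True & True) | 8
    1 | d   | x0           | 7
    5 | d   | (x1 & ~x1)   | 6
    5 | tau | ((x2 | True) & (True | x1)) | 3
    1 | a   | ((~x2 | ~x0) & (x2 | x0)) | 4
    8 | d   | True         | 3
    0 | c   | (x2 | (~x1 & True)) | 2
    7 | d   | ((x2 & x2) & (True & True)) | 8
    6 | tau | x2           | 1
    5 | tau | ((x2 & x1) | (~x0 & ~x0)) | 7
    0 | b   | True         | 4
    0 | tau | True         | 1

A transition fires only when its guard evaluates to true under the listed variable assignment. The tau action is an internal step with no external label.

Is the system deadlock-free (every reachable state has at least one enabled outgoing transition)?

Answer: DEADLOCK at state 1

Analysis:
Reachable = {0,1,4}
  0: b→4  tau→1  [2 out]
  1: ∅  [STUCK]
  4: ∅  [STUCK]
Path to 1: tau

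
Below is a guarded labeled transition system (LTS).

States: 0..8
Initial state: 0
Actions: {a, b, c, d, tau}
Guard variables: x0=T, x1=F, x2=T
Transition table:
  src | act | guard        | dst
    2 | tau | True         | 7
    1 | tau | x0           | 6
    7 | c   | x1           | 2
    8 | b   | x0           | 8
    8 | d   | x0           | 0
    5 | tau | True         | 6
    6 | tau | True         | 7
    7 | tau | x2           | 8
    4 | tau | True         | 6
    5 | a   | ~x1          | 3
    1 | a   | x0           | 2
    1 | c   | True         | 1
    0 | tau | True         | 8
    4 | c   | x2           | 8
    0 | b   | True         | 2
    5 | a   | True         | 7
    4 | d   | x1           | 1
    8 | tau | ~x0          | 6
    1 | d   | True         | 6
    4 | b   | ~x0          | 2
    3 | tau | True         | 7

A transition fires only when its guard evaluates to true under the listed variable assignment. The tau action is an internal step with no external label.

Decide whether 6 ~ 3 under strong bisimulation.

Refine partition for ~:
  P[0] = {{0,1,2,3,4,5,6,7,8}}
  P[1] = {{0},{1},{2,3,6,7},{4},{5},{8}}
  P[2] = {{0},{1},{2,3,6},{4},{5},{7},{8}}
7 equivalence class(es) (converged in 3)
class of 6: {2,3,6}; class of 3: {2,3,6}

Answer: BISIMILAR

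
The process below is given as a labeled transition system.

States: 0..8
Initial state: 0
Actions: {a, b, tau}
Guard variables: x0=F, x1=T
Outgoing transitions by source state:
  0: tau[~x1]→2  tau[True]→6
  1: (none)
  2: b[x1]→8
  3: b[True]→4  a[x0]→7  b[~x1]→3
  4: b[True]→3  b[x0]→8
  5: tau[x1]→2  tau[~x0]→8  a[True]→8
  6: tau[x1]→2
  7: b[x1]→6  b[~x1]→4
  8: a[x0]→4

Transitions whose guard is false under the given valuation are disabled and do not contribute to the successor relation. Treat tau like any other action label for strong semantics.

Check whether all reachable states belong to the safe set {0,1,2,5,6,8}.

Answer: INVARIANT HOLDS

Analysis:
Allowed set {0,1,2,5,6,8}
Reach set: {0,2,6,8}
  0: safe
  2: safe
  6: safe
  8: safe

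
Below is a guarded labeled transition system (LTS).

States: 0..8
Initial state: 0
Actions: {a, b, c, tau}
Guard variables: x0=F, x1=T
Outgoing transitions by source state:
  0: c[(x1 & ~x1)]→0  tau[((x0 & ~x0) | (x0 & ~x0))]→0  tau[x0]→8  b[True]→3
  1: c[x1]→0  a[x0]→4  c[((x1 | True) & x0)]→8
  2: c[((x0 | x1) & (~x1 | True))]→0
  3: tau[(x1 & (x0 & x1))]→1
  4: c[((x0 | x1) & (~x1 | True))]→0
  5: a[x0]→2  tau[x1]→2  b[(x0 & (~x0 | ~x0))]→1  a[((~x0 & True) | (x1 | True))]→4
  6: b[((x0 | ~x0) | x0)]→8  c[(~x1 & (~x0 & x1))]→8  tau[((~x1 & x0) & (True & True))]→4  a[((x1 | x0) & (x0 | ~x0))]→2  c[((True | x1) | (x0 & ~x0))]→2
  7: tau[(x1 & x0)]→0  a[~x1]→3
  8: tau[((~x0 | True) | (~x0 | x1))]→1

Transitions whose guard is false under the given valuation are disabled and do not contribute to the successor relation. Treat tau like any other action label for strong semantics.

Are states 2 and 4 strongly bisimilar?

Answer: BISIMILAR

Analysis:
Refine partition for ~:
  π0 = {{0,1,2,3,4,5,6,7,8}}
  π1 = {{0},{1,2,4},{3,7},{5},{6},{8}}
stable after 2 split(s): 6 block(s)
[2]={1,2,4}  [4]={1,2,4}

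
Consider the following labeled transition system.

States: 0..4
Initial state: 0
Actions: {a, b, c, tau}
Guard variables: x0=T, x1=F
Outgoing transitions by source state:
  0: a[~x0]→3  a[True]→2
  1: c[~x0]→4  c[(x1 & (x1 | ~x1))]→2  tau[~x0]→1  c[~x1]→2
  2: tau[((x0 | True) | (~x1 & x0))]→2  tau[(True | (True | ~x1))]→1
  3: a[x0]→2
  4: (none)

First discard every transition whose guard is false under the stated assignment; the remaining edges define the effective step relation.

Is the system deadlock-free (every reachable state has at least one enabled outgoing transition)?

Reachable = {0,1,2}
  0: a→2  [deg 1]
  1: c→2  [deg 1]
  2: tau→1  tau→2  [deg 2]

Answer: DEADLOCK-FREE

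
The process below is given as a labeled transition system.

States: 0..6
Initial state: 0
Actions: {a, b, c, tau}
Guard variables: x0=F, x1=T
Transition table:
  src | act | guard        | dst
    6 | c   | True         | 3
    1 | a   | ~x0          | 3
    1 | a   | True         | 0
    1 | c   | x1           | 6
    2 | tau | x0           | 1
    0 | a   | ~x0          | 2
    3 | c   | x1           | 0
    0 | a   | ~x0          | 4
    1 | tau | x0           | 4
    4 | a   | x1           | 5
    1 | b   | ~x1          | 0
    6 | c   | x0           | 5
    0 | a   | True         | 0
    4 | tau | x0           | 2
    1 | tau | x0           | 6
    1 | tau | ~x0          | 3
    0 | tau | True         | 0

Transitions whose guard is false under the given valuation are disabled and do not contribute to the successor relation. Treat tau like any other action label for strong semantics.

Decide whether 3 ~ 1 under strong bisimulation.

Answer: NOT BISIMILAR

Trace:
Compute ~ classes (split until stable):
  P[0] = {{0,1,2,3,4,5,6}}
  P[1] = {{0},{1},{2,5},{3,6},{4}}
  P[2] = {{0},{1},{2,5},{3},{4},{6}}
Fixed point at round 3; 6 class(es).
class of 3: {3}; class of 1: {1}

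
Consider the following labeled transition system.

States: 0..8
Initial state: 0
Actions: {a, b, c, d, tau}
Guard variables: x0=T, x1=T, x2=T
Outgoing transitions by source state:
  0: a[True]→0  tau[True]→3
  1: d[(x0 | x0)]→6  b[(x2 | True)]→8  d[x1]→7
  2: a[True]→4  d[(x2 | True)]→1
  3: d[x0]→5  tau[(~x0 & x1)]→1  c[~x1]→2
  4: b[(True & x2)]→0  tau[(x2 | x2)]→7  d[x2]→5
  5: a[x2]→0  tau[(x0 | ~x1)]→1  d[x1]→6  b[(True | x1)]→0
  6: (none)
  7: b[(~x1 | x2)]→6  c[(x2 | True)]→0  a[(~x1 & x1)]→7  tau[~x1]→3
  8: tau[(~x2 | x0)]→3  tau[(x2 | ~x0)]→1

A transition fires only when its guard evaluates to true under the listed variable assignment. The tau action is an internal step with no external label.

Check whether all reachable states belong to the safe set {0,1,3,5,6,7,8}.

Safe = {0,1,3,5,6,7,8}
Reach set: {0,1,3,5,6,7,8}
  0: ok
  1: ok
  3: ok
  5: ok
  6: ok
  7: ok
  8: ok

Answer: INVARIANT HOLDS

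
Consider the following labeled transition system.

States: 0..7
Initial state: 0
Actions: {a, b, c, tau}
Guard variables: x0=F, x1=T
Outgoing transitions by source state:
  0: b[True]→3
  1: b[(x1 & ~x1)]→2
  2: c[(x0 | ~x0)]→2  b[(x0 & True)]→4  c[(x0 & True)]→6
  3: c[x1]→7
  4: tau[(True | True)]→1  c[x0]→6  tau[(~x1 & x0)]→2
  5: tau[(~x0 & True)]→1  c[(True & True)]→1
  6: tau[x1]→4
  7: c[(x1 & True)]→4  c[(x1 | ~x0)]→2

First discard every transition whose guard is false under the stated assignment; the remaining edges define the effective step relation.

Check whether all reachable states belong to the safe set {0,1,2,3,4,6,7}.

Answer: INVARIANT HOLDS

Trace:
Allowed set {0,1,2,3,4,6,7}
Reach set: {0,1,2,3,4,7}
  0: ✓
  1: ✓
  2: ✓
  3: ✓
  4: ✓
  7: ✓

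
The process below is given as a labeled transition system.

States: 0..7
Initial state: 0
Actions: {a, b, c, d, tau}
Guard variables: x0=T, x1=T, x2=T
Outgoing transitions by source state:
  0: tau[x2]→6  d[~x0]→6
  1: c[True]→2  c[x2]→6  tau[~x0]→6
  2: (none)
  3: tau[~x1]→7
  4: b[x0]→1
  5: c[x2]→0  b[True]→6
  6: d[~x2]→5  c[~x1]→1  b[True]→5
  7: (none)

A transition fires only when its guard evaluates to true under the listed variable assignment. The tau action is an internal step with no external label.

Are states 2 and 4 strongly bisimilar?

Compute ~ classes (split until stable):
  π0 = {{0,1,2,3,4,5,6,7}}
  π1 = {{0},{1},{2,3,7},{4,6},{5}}
  π2 = {{0},{1},{2,3,7},{4},{5},{6}}
Fixed point at round 3; 6 class(es).
2∈{2,3,7}, 4∈{4}

Answer: NOT BISIMILAR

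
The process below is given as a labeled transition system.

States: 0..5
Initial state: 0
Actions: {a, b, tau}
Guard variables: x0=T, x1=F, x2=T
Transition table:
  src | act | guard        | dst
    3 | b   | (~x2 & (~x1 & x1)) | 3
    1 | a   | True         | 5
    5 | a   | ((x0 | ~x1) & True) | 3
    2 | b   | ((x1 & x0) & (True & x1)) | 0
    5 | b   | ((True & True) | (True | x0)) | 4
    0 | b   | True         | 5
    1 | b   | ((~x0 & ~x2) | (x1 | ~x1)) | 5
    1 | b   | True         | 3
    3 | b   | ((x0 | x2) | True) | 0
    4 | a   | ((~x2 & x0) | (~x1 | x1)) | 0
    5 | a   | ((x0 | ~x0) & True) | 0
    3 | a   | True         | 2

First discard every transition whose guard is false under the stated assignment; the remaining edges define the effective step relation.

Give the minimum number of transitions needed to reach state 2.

Answer: 3

Trace:
BFS to 2:
  depth 0: {0}
  depth 1: {5}
  depth 2: {3,4}
  depth 3: {2}
first hit 2 at d=3 via b·a·a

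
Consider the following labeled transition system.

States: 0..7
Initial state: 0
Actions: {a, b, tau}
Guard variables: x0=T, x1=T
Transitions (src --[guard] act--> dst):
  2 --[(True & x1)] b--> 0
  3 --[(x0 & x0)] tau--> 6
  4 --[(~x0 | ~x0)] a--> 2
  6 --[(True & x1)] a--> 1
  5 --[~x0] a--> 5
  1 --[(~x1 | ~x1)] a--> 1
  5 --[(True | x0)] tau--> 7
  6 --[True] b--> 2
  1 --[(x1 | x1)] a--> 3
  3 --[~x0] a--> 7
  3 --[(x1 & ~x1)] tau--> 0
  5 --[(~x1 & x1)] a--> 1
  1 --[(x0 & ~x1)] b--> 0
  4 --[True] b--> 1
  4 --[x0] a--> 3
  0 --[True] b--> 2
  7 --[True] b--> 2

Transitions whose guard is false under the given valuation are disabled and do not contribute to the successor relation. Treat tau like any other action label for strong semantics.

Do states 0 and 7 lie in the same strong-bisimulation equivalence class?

Bisimulation quotient by refinement:
  round 0: {{0,1,2,3,4,5,6,7}}
  round 1: {{0,2,7},{1},{3,5},{4,6}}
  round 2: {{0,2,7},{1},{3},{4},{5},{6}}
Fixed point at round 3; 6 class(es).
class of 0: {0,2,7}; class of 7: {0,2,7}

Answer: BISIMILAR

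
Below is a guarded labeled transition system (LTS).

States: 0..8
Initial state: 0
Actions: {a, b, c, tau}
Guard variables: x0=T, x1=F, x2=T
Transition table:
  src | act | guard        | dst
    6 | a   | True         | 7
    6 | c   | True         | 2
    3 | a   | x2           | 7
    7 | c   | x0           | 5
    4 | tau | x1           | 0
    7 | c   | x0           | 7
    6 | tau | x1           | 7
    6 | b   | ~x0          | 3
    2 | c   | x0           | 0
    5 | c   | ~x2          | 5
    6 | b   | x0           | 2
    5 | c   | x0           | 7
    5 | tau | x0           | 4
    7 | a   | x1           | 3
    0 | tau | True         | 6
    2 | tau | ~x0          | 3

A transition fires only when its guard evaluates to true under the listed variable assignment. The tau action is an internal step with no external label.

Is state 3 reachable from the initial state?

10 transition(s) survive guard evaluation.
L0 = {0}
L1 = {6}  total {0,6}
L2 = {2,7}  total {0,2,6,7}
L3 = {5}  total {0,2,5,6,7}
L4 = {4}  total {0,2,4,5,6,7}
R = {0,2,4,5,6,7}

Answer: UNREACHABLE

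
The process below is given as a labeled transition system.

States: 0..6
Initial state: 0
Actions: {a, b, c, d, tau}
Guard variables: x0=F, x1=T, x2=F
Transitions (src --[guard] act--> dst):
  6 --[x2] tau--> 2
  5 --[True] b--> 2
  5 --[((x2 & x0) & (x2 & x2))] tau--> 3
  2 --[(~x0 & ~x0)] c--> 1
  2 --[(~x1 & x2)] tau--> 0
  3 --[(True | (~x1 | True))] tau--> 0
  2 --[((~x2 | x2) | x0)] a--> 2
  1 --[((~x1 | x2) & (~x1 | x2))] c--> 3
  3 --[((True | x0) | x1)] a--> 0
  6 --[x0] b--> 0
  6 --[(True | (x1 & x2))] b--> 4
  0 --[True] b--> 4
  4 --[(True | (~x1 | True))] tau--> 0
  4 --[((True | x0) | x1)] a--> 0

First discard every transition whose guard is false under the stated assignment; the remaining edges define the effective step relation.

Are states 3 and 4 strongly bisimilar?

Bisimulation quotient by refinement:
  π0 = {{0,1,2,3,4,5,6}}
  π1 = {{0,5,6},{1},{2},{3,4}}
  π2 = {{0,6},{1},{2},{3,4},{5}}
Fixed point at round 3; 5 class(es).
3∈{3,4}, 4∈{3,4}

Answer: BISIMILAR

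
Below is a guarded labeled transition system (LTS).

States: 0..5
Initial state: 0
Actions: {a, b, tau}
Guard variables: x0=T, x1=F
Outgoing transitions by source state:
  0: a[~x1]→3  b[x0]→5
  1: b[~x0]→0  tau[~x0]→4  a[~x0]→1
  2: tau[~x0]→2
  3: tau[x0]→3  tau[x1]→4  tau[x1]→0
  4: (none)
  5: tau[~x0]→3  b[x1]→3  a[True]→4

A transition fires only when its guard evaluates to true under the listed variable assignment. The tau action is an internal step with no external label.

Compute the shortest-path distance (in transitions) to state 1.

Layered search for 1:
  L0 = {0}
  L1 = {3,5}
  L2 = {4}
1 never appears.

Answer: UNREACHABLE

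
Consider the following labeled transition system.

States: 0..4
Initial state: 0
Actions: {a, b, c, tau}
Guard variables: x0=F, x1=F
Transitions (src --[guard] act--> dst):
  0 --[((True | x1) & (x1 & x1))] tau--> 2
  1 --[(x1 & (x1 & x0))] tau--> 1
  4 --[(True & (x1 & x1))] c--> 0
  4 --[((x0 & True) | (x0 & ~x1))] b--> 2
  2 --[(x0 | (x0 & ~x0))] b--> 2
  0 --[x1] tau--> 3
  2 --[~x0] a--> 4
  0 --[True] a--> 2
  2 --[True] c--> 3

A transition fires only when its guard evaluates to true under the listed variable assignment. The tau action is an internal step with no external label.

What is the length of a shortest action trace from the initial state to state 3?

BFS to 3:
  L0 = {0}
  L1 = {2}
  L2 = {3,4}
3 enters at depth 2; path a·c

Answer: 2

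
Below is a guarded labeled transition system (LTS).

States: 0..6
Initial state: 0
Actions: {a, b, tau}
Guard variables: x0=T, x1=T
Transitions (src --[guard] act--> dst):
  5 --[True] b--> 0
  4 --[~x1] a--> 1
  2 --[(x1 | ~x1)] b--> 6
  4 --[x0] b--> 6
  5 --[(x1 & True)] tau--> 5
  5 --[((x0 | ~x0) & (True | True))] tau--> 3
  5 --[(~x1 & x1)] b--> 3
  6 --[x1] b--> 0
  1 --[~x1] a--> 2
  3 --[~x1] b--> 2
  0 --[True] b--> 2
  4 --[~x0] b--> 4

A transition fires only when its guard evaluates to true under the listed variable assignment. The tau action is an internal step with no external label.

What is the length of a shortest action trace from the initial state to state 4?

Answer: UNREACHABLE

Working:
Layered search for 4:
  Layer 0: {0}
  Layer 1: {2}
  Layer 2: {6}
4 never appears.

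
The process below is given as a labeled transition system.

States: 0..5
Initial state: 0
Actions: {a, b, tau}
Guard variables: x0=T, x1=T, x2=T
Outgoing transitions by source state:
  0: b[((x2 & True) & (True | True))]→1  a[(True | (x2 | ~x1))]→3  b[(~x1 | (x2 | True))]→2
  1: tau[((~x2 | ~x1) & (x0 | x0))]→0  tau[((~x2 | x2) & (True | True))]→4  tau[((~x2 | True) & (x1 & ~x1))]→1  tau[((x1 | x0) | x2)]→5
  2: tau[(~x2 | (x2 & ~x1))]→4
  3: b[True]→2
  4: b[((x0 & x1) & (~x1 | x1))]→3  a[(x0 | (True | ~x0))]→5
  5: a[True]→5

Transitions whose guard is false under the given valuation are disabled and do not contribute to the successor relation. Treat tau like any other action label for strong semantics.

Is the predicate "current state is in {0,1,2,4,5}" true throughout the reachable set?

Allowed set {0,1,2,4,5}
R = {0,1,2,3,4,5}
  0: ✓
  1: ✓
  2: ✓
  3: outside
  4: ✓
  5: ✓
counterexample path to 3: a

Answer: INVARIANT VIOLATED at state 3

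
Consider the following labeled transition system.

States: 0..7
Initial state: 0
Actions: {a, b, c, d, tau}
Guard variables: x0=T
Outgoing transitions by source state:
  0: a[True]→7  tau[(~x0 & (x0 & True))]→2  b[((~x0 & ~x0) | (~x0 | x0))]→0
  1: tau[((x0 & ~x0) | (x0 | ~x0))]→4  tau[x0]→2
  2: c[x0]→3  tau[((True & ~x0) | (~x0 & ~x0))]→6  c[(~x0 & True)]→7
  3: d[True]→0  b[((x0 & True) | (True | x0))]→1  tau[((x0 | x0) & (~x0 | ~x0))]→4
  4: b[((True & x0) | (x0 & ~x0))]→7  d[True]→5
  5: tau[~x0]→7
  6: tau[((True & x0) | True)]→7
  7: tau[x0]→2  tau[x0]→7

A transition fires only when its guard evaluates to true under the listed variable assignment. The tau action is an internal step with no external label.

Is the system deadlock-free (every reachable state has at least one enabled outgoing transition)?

Answer: DEADLOCK at state 5

Working:
Reach set: {0,1,2,3,4,5,7}
  0: a→7  b→0  [deg 2]
  1: tau→2  tau→4  [deg 2]
  2: c→3  [deg 1]
  3: b→1  d→0  [deg 2]
  4: b→7  d→5  [deg 2]
  5: ∅  [deadlock]
  7: tau→2  tau→7  [deg 2]
trace reaching 5: a·tau·c·b·tau·d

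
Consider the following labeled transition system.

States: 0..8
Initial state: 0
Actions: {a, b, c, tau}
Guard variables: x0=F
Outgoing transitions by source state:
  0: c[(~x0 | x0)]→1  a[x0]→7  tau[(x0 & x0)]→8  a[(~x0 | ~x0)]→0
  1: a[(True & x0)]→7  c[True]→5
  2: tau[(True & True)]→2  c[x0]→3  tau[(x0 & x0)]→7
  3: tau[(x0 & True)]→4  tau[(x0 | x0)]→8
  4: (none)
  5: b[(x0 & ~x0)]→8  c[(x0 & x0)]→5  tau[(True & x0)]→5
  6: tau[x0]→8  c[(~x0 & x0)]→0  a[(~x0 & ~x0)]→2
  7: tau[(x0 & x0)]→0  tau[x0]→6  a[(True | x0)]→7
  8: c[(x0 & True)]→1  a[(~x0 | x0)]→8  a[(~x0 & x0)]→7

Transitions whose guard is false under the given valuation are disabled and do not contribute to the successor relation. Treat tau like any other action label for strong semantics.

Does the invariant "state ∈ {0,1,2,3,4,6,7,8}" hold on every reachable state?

Allowed set {0,1,2,3,4,6,7,8}
R = {0,1,5}
  0: ✓
  1: ✓
  5: VIOLATES
witness against invariant: c·c → 5

Answer: INVARIANT VIOLATED at state 5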